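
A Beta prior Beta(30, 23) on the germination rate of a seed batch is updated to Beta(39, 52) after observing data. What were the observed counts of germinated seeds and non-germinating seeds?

Under Beta–binomial conjugacy the posterior parameters are (a+s, b+f).
So s = 39 − 30 = 9 and f = 52 − 23 = 29.

9 germinated seeds and 29 non-germinating seeds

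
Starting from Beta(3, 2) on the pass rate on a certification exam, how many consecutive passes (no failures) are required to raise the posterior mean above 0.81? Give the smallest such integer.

k = 6

After k passes and 0 failures the posterior is Beta(3+k, 2), with mean (3+k)/(3+2+k).
Set (3+k)/(5+k) > 0.81 and solve: k > (0.81·5 − 3)/(1 − 0.81) = 5.526.
The smallest integer exceeding 5.526 is 6, and checking k=6: (9)/(11) = 0.8182 > 0.81.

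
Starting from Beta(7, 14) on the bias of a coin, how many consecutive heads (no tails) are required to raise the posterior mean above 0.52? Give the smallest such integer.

After k heads and 0 tails the posterior is Beta(7+k, 14), with mean (7+k)/(7+14+k).
Set (7+k)/(21+k) > 0.52 and solve: k > (0.52·21 − 7)/(1 − 0.52) = 8.167.
The smallest integer exceeding 8.167 is 9, and checking k=9: (16)/(30) = 0.5333 > 0.52.

k = 9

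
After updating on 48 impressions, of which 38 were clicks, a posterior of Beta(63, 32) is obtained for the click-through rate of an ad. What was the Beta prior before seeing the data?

Under Beta–binomial conjugacy the posterior parameters are (α+s, β+f).
So α = 63 − 38 = 25 and β = 32 − 10 = 22.

Beta(25, 22)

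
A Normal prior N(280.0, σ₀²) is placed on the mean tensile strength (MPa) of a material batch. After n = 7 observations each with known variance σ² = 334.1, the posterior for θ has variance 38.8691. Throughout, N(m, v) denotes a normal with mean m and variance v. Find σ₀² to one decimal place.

Posterior precision equals prior precision plus data precision: 1/σ_n² = 1/σ₀² + n/σ².
So 1/σ₀² = 1/38.8691 − 7/334.1 = 0.025727 − 0.020952 = 0.004775.
Hence σ₀² = 1/0.004775 ≈ 209.4.

σ₀² = 209.4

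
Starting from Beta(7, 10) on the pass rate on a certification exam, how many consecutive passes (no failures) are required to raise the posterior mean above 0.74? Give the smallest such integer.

After k passes and 0 failures the posterior is Beta(7+k, 10), with mean (7+k)/(7+10+k).
Set (7+k)/(17+k) > 0.74 and solve: k > (0.74·17 − 7)/(1 − 0.74) = 21.462.
The smallest integer exceeding 21.462 is 22.

k = 22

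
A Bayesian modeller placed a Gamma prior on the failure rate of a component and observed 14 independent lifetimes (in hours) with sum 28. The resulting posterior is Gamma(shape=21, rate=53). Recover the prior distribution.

Gamma(shape=7, rate=25)

Gamma–exponential conjugacy: posterior shape = α + n, posterior rate = β + Σtᵢ.
So α = 21 − 14 = 7 and β = 53 − 28 = 25.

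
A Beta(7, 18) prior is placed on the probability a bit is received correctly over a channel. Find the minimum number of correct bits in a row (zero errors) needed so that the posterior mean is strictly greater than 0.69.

k = 34

After k correct bits and 0 errors the posterior is Beta(7+k, 18), with mean (7+k)/(7+18+k).
Set (7+k)/(25+k) > 0.69 and solve: k > (0.69·25 − 7)/(1 − 0.69) = 33.065.
The smallest integer exceeding 33.065 is 34, and checking k=34: (41)/(59) = 0.6949 > 0.69.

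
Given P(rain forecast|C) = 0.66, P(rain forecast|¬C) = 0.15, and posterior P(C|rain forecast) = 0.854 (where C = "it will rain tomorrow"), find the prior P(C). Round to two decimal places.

P(C) = 0.57

Bayes' rule in odds form gives O(C|E) = O(C)·[P(E|C)/P(E|¬C)], hence O(C) = O(C|E)/LR.
Posterior odds = 0.854/(1−0.854) = 5.8493. LR = 0.66/0.15 = 4.4000.
Prior odds = 5.8493/4.4000 = 1.3294, so P(C) = 1.3294/(1+1.3294) ≈ 0.57.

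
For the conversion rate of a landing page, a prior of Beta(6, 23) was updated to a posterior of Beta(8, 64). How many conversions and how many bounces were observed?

2 conversions and 41 bounces

A Beta(a, b) prior with s successes and f failures in binomial data gives a Beta(a+s, b+f) posterior.
Match parameters: s=8−6=2, f=64−23=41.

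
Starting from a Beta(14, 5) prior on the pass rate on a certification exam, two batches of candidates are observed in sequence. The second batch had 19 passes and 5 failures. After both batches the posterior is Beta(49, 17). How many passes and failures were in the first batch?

Because Beta–binomial updating is additive in the counts, the combined data contributed (α_post−α_prior, β_post−β_prior) successes and failures.
Total across both batches: 49−14=35 passes, 17−5=12 failures.
Subtract the second batch: 35−19=16 passes and 12−5=7 failures.

16 passes and 7 failures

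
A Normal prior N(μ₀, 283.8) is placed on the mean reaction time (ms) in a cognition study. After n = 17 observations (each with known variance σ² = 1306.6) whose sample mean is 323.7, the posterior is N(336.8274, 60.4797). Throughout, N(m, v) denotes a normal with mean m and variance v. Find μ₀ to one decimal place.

With known observation variance, the Normal–Normal posterior has precision τ_n = τ₀ + n/σ² and mean μ_n = (τ₀μ₀ + (n/σ²)x̄)/τ_n.
Here τ₀ = 1/283.8 = 0.003524 and τ_data = 17/1306.6 = 0.013011, so τ_n = 0.016535.
Rearranging for μ₀: μ₀ = (μ_n·τ_n − τ_data·x̄)/τ₀ = (336.8274·0.016535 − 0.013011·323.7) / 0.003524 = 1.357780/0.003524 ≈ 385.3.

μ₀ = 385.3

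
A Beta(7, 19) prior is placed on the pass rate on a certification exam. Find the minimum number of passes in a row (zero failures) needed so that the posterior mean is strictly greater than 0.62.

k = 25

After k passes and 0 failures the posterior is Beta(7+k, 19), with mean (7+k)/(7+19+k).
Set (7+k)/(26+k) > 0.62 and solve: k > (0.62·26 − 7)/(1 − 0.62) = 24.000.
The smallest integer exceeding 24.000 is 25, and checking k=25: (32)/(51) = 0.6275 > 0.62.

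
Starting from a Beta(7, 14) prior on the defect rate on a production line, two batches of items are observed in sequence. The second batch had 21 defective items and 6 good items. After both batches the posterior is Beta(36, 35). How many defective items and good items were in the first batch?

8 defective items and 15 good items

Sequential conjugate updates are equivalent to a single update on the pooled data, so total successes = posterior α − prior α and total failures = posterior β − prior β.
Total across both batches: 36−7=29 defective items, 35−14=21 good items.
Subtract the second batch: 29−21=8 defective items and 21−6=15 good items.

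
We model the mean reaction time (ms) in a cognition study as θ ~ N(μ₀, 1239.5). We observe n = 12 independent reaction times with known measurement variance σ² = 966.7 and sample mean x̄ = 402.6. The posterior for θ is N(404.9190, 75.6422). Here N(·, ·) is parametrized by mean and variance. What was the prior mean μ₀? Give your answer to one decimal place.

The posterior mean is a precision-weighted average: μ_n = (τ₀μ₀ + τ_data·x̄)/(τ₀+τ_data), with τ₀=1/σ₀² and τ_data=n/σ².
Here τ₀ = 1/1239.5 = 0.000807 and τ_data = 12/966.7 = 0.012413, so τ_n = 0.013220.
Rearranging for μ₀: μ₀ = (μ_n·τ_n − τ_data·x̄)/τ₀ = (404.9190·0.013220 − 0.012413·402.6) / 0.000807 = 0.355555/0.000807 ≈ 440.6.

μ₀ = 440.6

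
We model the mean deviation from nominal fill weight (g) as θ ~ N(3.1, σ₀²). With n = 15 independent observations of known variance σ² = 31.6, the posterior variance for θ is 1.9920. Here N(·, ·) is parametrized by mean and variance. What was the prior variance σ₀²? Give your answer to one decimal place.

Posterior precision equals prior precision plus data precision: 1/σ_n² = 1/σ₀² + n/σ².
So 1/σ₀² = 1/1.9920 − 15/31.6 = 0.502008 − 0.474684 = 0.027324.
Hence σ₀² = 1/0.027324 ≈ 36.6.

σ₀² = 36.6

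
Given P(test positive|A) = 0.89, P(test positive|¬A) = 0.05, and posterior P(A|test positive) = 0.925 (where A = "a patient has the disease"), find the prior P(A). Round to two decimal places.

P(A) = 0.41

Bayes' rule in odds form gives O(A|E) = O(A)·[P(E|A)/P(E|¬A)], hence O(A) = O(A|E)/LR.
Posterior odds = 0.925/(1−0.925) = 12.3333. LR = 0.89/0.05 = 17.8000.
Prior odds = 12.3333/17.8000 = 0.6929, so P(A) = 0.6929/(1+0.6929) ≈ 0.41.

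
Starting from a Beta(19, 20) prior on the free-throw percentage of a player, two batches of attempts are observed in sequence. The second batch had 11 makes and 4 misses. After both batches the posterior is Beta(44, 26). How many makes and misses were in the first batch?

Because Beta–binomial updating is additive in the counts, the combined data contributed (α_post−α_prior, β_post−β_prior) successes and failures.
Total across both batches: 44−19=25 makes, 26−20=6 misses.
Subtract the second batch: 25−11=14 makes and 6−4=2 misses.

14 makes and 2 misses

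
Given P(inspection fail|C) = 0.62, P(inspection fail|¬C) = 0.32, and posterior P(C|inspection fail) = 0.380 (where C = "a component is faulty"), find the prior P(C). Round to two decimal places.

P(C) = 0.24

Bayes' rule in odds form gives O(C|E) = O(C)·[P(E|C)/P(E|¬C)], hence O(C) = O(C|E)/LR.
Posterior odds = 0.380/(1−0.380) = 0.6129. LR = 0.62/0.32 = 1.9375.
Prior odds = 0.6129/1.9375 = 0.3163, so P(C) = 0.3163/(1+0.3163) ≈ 0.24.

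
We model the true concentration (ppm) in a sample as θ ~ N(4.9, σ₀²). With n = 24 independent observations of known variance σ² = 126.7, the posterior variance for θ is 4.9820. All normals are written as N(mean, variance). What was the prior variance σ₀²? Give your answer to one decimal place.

Posterior precision equals prior precision plus data precision: 1/σ_n² = 1/σ₀² + n/σ².
So 1/σ₀² = 1/4.9820 − 24/126.7 = 0.200723 − 0.189424 = 0.011299.
Hence σ₀² = 1/0.011299 ≈ 88.5.

σ₀² = 88.5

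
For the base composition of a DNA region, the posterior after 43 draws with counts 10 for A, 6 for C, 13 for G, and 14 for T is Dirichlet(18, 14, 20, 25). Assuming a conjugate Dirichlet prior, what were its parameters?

Dirichlet(8, 8, 7, 11)

For a Dirichlet(α) prior with multinomial counts c, the posterior is Dirichlet(α + c) componentwise.
Subtract each count from the matching posterior parameter: 18−10=8, 14−6=8, 20−13=7, 25−14=11.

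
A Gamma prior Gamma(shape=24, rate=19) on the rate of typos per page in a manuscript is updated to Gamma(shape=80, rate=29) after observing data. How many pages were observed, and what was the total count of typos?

Gamma–Poisson conjugacy: posterior shape = α + Σxᵢ, posterior rate = β + n.
Matching: Σxᵢ = 80 − 24 = 56 and n = 29 − 19 = 10.

n = 10 pages with total 56 typos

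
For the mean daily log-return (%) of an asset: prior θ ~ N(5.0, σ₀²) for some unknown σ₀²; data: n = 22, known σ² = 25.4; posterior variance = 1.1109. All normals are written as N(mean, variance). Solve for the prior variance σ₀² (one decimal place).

Posterior precision equals prior precision plus data precision: 1/σ_n² = 1/σ₀² + n/σ².
So 1/σ₀² = 1/1.1109 − 22/25.4 = 0.900171 − 0.866142 = 0.034029.
Hence σ₀² = 1/0.034029 ≈ 29.4.

σ₀² = 29.4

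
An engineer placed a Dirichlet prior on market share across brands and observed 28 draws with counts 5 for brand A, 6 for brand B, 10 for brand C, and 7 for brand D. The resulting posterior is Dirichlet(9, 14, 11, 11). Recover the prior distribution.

Dirichlet(4, 8, 1, 4)

For a Dirichlet(α) prior with multinomial counts c, the posterior is Dirichlet(α + c) componentwise.
Subtract each count from the matching posterior parameter: 9−5=4, 14−6=8, 11−10=1, 11−7=4.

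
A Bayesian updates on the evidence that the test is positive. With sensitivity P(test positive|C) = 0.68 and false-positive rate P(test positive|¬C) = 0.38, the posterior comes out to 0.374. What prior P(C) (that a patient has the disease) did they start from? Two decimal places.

P(C) = 0.25

In odds form, posterior odds = prior odds × likelihood ratio, so prior odds = posterior odds ÷ LR.
Posterior odds = 0.374/(1−0.374) = 0.5974. LR = 0.68/0.38 = 1.7895.
Prior odds = 0.5974/1.7895 = 0.3338, so P(C) = 0.3338/(1+0.3338) ≈ 0.25.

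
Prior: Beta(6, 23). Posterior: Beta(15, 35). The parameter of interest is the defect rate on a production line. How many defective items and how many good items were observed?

9 defective items and 12 good items

Under Beta–binomial conjugacy the posterior parameters are (α+s, β+f).
So s = 15 − 6 = 9 and f = 35 − 23 = 12.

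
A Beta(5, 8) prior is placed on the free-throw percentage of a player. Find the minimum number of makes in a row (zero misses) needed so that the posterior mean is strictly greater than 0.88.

After k makes and 0 misses the posterior is Beta(5+k, 8), with mean (5+k)/(5+8+k).
Set (5+k)/(13+k) > 0.88 and solve: k > (0.88·13 − 5)/(1 − 0.88) = 53.667.
The smallest integer exceeding 53.667 is 54, and checking k=54: (59)/(67) = 0.8806 > 0.88.

k = 54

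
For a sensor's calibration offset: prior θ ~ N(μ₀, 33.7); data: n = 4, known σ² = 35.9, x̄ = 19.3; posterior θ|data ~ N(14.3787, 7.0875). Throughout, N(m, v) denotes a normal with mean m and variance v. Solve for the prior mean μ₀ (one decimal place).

The posterior mean is a precision-weighted average: μ_n = (τ₀μ₀ + τ_data·x̄)/(τ₀+τ_data), with τ₀=1/σ₀² and τ_data=n/σ².
Here τ₀ = 1/33.7 = 0.029674 and τ_data = 4/35.9 = 0.111421, so τ_n = 0.141095.
Rearranging for μ₀: μ₀ = (μ_n·τ_n − τ_data·x̄)/τ₀ = (14.3787·0.141095 − 0.111421·19.3) / 0.029674 = -0.121663/0.029674 ≈ -4.1.

μ₀ = -4.1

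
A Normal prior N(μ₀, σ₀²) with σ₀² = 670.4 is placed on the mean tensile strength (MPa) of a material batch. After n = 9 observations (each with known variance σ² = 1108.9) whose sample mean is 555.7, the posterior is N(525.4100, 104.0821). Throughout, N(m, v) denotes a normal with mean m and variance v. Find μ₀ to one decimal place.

μ₀ = 360.6

With known observation variance, the Normal–Normal posterior has precision τ_n = τ₀ + n/σ² and mean μ_n = (τ₀μ₀ + (n/σ²)x̄)/τ_n.
Here τ₀ = 1/670.4 = 0.001492 and τ_data = 9/1108.9 = 0.008116, so τ_n = 0.009608.
Rearranging for μ₀: μ₀ = (μ_n·τ_n − τ_data·x̄)/τ₀ = (525.4100·0.009608 − 0.008116·555.7) / 0.001492 = 0.538078/0.001492 ≈ 360.6.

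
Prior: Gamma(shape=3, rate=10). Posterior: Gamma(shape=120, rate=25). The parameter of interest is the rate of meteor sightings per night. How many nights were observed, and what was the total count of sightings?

n = 15 nights with total 117 sightings

Gamma–Poisson conjugacy: posterior shape = α + Σxᵢ, posterior rate = β + n.
Matching: Σxᵢ = 120 − 3 = 117 and n = 25 − 10 = 15.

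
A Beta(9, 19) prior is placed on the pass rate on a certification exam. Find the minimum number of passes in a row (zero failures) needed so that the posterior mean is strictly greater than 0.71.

k = 38

After k passes and 0 failures the posterior is Beta(9+k, 19), with mean (9+k)/(9+19+k).
Set (9+k)/(28+k) > 0.71 and solve: k > (0.71·28 − 9)/(1 − 0.71) = 37.517.
The smallest integer exceeding 37.517 is 38.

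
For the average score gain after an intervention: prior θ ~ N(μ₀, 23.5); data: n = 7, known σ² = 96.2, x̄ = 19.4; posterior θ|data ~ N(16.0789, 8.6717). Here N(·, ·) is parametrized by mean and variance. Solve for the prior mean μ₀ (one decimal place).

μ₀ = 10.4

With known observation variance, the Normal–Normal posterior has precision τ_n = τ₀ + n/σ² and mean μ_n = (τ₀μ₀ + (n/σ²)x̄)/τ_n.
Here τ₀ = 1/23.5 = 0.042553 and τ_data = 7/96.2 = 0.072765, so τ_n = 0.115318.
Rearranging for μ₀: μ₀ = (μ_n·τ_n − τ_data·x̄)/τ₀ = (16.0789·0.115318 − 0.072765·19.4) / 0.042553 = 0.442546/0.042553 ≈ 10.4.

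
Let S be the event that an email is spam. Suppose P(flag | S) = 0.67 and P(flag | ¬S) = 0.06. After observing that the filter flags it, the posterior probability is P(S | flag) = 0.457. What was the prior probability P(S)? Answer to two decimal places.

P(S) = 0.07

In odds form, posterior odds = prior odds × likelihood ratio, so prior odds = posterior odds ÷ LR.
Posterior odds = 0.457/(1−0.457) = 0.8416. LR = 0.67/0.06 = 11.1667.
Prior odds = 0.8416/11.1667 = 0.0754, so P(S) = 0.0754/(1+0.0754) ≈ 0.07.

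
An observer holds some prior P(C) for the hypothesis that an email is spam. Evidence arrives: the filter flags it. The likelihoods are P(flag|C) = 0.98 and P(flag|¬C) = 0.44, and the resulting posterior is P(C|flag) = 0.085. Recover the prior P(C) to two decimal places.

In odds form, posterior odds = prior odds × likelihood ratio, so prior odds = posterior odds ÷ LR.
Posterior odds = 0.085/(1−0.085) = 0.0929. LR = 0.98/0.44 = 2.2273.
Prior odds = 0.0929/2.2273 = 0.0417, so P(C) = 0.0417/(1+0.0417) ≈ 0.04.

P(C) = 0.04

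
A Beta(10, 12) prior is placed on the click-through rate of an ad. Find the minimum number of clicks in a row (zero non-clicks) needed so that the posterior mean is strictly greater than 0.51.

After k clicks and 0 non-clicks the posterior is Beta(10+k, 12), with mean (10+k)/(10+12+k).
Set (10+k)/(22+k) > 0.51 and solve: k > (0.51·22 − 10)/(1 − 0.51) = 2.490.
The smallest integer exceeding 2.490 is 3.

k = 3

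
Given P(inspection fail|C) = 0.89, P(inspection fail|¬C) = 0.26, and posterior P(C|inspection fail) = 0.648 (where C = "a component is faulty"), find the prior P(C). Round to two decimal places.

Bayes' rule in odds form gives O(C|E) = O(C)·[P(E|C)/P(E|¬C)], hence O(C) = O(C|E)/LR.
Posterior odds = 0.648/(1−0.648) = 1.8409. LR = 0.89/0.26 = 3.4231.
Prior odds = 1.8409/3.4231 = 0.5378, so P(C) = 0.5378/(1+0.5378) ≈ 0.35.

P(C) = 0.35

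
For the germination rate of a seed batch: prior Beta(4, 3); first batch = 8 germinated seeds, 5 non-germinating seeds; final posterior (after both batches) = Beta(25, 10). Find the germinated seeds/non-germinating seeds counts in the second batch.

Sequential conjugate updates are equivalent to a single update on the pooled data, so total successes = posterior α − prior α and total failures = posterior β − prior β.
Total across both batches: 25−4=21 germinated seeds, 10−3=7 non-germinating seeds.
Subtract the first batch: 21−8=13 germinated seeds and 7−5=2 non-germinating seeds.

13 germinated seeds and 2 non-germinating seeds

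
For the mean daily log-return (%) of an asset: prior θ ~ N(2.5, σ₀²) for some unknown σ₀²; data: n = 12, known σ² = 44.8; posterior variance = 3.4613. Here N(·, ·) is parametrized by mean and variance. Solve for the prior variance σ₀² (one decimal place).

σ₀² = 47.5

Posterior precision equals prior precision plus data precision: 1/σ_n² = 1/σ₀² + n/σ².
So 1/σ₀² = 1/3.4613 − 12/44.8 = 0.288909 − 0.267857 = 0.021052.
Hence σ₀² = 1/0.021052 ≈ 47.5.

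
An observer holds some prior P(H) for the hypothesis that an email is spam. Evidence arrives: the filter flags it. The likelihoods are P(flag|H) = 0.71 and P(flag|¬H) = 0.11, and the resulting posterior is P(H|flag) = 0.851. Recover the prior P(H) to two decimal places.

Bayes' rule in odds form gives O(H|E) = O(H)·[P(E|H)/P(E|¬H)], hence O(H) = O(H|E)/LR.
Posterior odds = 0.851/(1−0.851) = 5.7114. LR = 0.71/0.11 = 6.4545.
Prior odds = 5.7114/6.4545 = 0.8849, so P(H) = 0.8849/(1+0.8849) ≈ 0.47.

P(H) = 0.47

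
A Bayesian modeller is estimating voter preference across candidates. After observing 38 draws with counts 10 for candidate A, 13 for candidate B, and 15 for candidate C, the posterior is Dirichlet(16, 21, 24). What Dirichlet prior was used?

For a Dirichlet(α) prior with multinomial counts c, the posterior is Dirichlet(α + c) componentwise.
Subtract each count from the matching posterior parameter: 16−10=6, 21−13=8, 24−15=9.

Dirichlet(6, 8, 9)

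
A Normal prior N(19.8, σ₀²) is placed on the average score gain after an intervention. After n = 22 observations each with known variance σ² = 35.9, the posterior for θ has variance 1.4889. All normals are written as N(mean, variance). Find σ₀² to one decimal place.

σ₀² = 17.0

For the Normal–Normal model with known σ², precisions add: τ_n = τ₀ + n/σ².
So 1/σ₀² = 1/1.4889 − 22/35.9 = 0.671637 − 0.612813 = 0.058824.
Hence σ₀² = 1/0.058824 ≈ 17.0.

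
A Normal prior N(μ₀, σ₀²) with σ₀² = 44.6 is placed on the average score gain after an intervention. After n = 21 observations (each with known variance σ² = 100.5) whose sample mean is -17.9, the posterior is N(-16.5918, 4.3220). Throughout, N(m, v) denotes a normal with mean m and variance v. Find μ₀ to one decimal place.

The posterior mean is a precision-weighted average: μ_n = (τ₀μ₀ + τ_data·x̄)/(τ₀+τ_data), with τ₀=1/σ₀² and τ_data=n/σ².
Here τ₀ = 1/44.6 = 0.022422 and τ_data = 21/100.5 = 0.208955, so τ_n = 0.231377.
Rearranging for μ₀: μ₀ = (μ_n·τ_n − τ_data·x̄)/τ₀ = (-16.5918·0.231377 − 0.208955·-17.9) / 0.022422 = -0.098666/0.022422 ≈ -4.4.

μ₀ = -4.4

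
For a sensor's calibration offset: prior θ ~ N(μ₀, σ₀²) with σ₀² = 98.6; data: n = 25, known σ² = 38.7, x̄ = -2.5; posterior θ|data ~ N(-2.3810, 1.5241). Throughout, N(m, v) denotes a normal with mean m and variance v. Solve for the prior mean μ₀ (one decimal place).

With known observation variance, the Normal–Normal posterior has precision τ_n = τ₀ + n/σ² and mean μ_n = (τ₀μ₀ + (n/σ²)x̄)/τ_n.
Here τ₀ = 1/98.6 = 0.010142 and τ_data = 25/38.7 = 0.645995, so τ_n = 0.656137.
Rearranging for μ₀: μ₀ = (μ_n·τ_n − τ_data·x̄)/τ₀ = (-2.3810·0.656137 − 0.645995·-2.5) / 0.010142 = 0.052725/0.010142 ≈ 5.2.

μ₀ = 5.2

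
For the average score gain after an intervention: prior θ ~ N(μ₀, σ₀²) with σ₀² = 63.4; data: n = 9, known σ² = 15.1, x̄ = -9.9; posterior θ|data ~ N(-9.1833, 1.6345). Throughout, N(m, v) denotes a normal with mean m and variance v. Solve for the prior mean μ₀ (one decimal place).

With known observation variance, the Normal–Normal posterior has precision τ_n = τ₀ + n/σ² and mean μ_n = (τ₀μ₀ + (n/σ²)x̄)/τ_n.
Here τ₀ = 1/63.4 = 0.015773 and τ_data = 9/15.1 = 0.596026, so τ_n = 0.611799.
Rearranging for μ₀: μ₀ = (μ_n·τ_n − τ_data·x̄)/τ₀ = (-9.1833·0.611799 − 0.596026·-9.9) / 0.015773 = 0.282324/0.015773 ≈ 17.9.

μ₀ = 17.9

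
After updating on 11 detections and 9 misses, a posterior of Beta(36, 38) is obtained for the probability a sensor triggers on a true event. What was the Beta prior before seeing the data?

Beta(25, 29)

Beta is conjugate to the binomial likelihood: posterior = Beta(a+s, b+f).
So a = 36 − 11 = 25 and b = 38 − 9 = 29.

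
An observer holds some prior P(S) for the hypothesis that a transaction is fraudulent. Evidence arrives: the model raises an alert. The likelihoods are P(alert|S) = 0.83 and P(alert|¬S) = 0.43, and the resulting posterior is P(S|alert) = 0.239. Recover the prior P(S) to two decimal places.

P(S) = 0.14

Bayes' rule in odds form gives O(S|E) = O(S)·[P(E|S)/P(E|¬S)], hence O(S) = O(S|E)/LR.
Posterior odds = 0.239/(1−0.239) = 0.3141. LR = 0.83/0.43 = 1.9302.
Prior odds = 0.3141/1.9302 = 0.1627, so P(S) = 0.1627/(1+0.1627) ≈ 0.14.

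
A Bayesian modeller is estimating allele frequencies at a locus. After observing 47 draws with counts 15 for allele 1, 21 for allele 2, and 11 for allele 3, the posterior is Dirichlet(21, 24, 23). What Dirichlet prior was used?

For a Dirichlet(α) prior with multinomial counts c, the posterior is Dirichlet(α + c) componentwise.
Subtract each count from the matching posterior parameter: 21−15=6, 24−21=3, 23−11=12.

Dirichlet(6, 3, 12)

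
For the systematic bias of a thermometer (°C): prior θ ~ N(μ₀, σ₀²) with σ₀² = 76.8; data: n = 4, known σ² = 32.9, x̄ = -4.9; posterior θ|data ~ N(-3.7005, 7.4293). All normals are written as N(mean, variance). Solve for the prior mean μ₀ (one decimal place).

μ₀ = 7.5

The posterior mean is a precision-weighted average: μ_n = (τ₀μ₀ + τ_data·x̄)/(τ₀+τ_data), with τ₀=1/σ₀² and τ_data=n/σ².
Here τ₀ = 1/76.8 = 0.013021 and τ_data = 4/32.9 = 0.121581, so τ_n = 0.134602.
Rearranging for μ₀: μ₀ = (μ_n·τ_n − τ_data·x̄)/τ₀ = (-3.7005·0.134602 − 0.121581·-4.9) / 0.013021 = 0.097652/0.013021 ≈ 7.5.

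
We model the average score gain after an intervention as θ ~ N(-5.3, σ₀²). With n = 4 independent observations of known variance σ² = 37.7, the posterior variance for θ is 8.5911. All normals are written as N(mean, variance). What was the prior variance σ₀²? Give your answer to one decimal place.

Posterior precision equals prior precision plus data precision: 1/σ_n² = 1/σ₀² + n/σ².
So 1/σ₀² = 1/8.5911 − 4/37.7 = 0.116400 − 0.106101 = 0.010299.
Hence σ₀² = 1/0.010299 ≈ 97.1.

σ₀² = 97.1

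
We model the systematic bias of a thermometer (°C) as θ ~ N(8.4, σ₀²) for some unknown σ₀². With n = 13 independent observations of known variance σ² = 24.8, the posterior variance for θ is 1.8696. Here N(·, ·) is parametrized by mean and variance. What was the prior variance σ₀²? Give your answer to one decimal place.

For the Normal–Normal model with known σ², precisions add: τ_n = τ₀ + n/σ².
So 1/σ₀² = 1/1.8696 − 13/24.8 = 0.534874 − 0.524194 = 0.010680.
Hence σ₀² = 1/0.010680 ≈ 93.6.

σ₀² = 93.6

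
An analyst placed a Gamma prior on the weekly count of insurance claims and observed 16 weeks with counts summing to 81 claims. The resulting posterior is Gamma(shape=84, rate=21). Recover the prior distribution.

Gamma(shape=3, rate=5)

Gamma–Poisson conjugacy: posterior shape = α + Σxᵢ, posterior rate = β + n.
So α = 84 − 81 = 3 and β = 21 − 16 = 5.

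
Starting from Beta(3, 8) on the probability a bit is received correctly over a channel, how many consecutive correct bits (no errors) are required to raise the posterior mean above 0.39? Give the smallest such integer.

k = 3

After k correct bits and 0 errors the posterior is Beta(3+k, 8), with mean (3+k)/(3+8+k).
Set (3+k)/(11+k) > 0.39 and solve: k > (0.39·11 − 3)/(1 − 0.39) = 2.115.
The smallest integer exceeding 2.115 is 3, and checking k=3: (6)/(14) = 0.4286 > 0.39.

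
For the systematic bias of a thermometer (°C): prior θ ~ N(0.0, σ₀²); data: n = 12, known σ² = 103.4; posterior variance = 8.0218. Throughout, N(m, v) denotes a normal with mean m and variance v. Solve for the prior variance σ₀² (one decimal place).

For the Normal–Normal model with known σ², precisions add: τ_n = τ₀ + n/σ².
So 1/σ₀² = 1/8.0218 − 12/103.4 = 0.124660 − 0.116054 = 0.008606.
Hence σ₀² = 1/0.008606 ≈ 116.2.

σ₀² = 116.2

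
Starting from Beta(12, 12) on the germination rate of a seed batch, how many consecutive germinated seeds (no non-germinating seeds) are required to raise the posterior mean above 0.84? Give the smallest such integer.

k = 52

After k germinated seeds and 0 non-germinating seeds the posterior is Beta(12+k, 12), with mean (12+k)/(12+12+k).
Set (12+k)/(24+k) > 0.84 and solve: k > (0.84·24 − 12)/(1 − 0.84) = 51.000.
The smallest integer exceeding 51.000 is 52.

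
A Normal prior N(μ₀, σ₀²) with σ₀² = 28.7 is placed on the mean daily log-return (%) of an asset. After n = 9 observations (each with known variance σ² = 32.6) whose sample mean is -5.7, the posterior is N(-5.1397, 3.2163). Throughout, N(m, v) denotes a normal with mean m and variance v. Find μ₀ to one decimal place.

The posterior mean is a precision-weighted average: μ_n = (τ₀μ₀ + τ_data·x̄)/(τ₀+τ_data), with τ₀=1/σ₀² and τ_data=n/σ².
Here τ₀ = 1/28.7 = 0.034843 and τ_data = 9/32.6 = 0.276074, so τ_n = 0.310917.
Rearranging for μ₀: μ₀ = (μ_n·τ_n − τ_data·x̄)/τ₀ = (-5.1397·0.310917 − 0.276074·-5.7) / 0.034843 = -0.024398/0.034843 ≈ -0.7.

μ₀ = -0.7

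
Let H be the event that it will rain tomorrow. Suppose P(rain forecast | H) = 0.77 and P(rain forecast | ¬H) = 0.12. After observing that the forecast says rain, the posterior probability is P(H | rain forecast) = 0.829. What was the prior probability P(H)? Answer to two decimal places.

In odds form, posterior odds = prior odds × likelihood ratio, so prior odds = posterior odds ÷ LR.
Posterior odds = 0.829/(1−0.829) = 4.8480. LR = 0.77/0.12 = 6.4167.
Prior odds = 4.8480/6.4167 = 0.7555, so P(H) = 0.7555/(1+0.7555) ≈ 0.43.

P(H) = 0.43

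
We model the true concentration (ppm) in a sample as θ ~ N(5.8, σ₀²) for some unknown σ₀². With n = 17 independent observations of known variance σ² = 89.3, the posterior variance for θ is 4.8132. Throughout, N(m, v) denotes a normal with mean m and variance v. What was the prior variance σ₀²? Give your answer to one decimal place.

σ₀² = 57.5

Posterior precision equals prior precision plus data precision: 1/σ_n² = 1/σ₀² + n/σ².
So 1/σ₀² = 1/4.8132 − 17/89.3 = 0.207762 − 0.190370 = 0.017392.
Hence σ₀² = 1/0.017392 ≈ 57.5.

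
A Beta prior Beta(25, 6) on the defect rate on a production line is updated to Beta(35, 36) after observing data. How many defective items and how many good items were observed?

Under Beta–binomial conjugacy the posterior parameters are (a+s, b+f).
Match parameters: s=35−25=10, f=36−6=30.

10 defective items and 30 good items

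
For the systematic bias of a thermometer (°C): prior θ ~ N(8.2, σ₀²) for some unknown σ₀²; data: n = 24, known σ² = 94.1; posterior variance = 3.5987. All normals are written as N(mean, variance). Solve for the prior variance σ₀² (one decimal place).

σ₀² = 43.8

Posterior precision equals prior precision plus data precision: 1/σ_n² = 1/σ₀² + n/σ².
So 1/σ₀² = 1/3.5987 − 24/94.1 = 0.277878 − 0.255048 = 0.022830.
Hence σ₀² = 1/0.022830 ≈ 43.8.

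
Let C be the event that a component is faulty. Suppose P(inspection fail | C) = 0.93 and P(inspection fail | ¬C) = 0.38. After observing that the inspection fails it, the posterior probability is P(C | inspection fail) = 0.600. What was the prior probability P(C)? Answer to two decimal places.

In odds form, posterior odds = prior odds × likelihood ratio, so prior odds = posterior odds ÷ LR.
Posterior odds = 0.600/(1−0.600) = 1.5000. LR = 0.93/0.38 = 2.4474.
Prior odds = 1.5000/2.4474 = 0.6129, so P(C) = 0.6129/(1+0.6129) ≈ 0.38.

P(C) = 0.38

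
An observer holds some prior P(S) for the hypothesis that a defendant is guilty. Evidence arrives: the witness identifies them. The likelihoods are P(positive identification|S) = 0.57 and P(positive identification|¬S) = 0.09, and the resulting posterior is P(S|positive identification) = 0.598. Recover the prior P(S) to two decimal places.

P(S) = 0.19

In odds form, posterior odds = prior odds × likelihood ratio, so prior odds = posterior odds ÷ LR.
Posterior odds = 0.598/(1−0.598) = 1.4876. LR = 0.57/0.09 = 6.3333.
Prior odds = 1.4876/6.3333 = 0.2349, so P(S) = 0.2349/(1+0.2349) ≈ 0.19.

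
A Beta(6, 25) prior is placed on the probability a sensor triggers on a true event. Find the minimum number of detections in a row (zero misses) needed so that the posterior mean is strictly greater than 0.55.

k = 25

After k detections and 0 misses the posterior is Beta(6+k, 25), with mean (6+k)/(6+25+k).
Set (6+k)/(31+k) > 0.55 and solve: k > (0.55·31 − 6)/(1 − 0.55) = 24.556.
The smallest integer exceeding 24.556 is 25.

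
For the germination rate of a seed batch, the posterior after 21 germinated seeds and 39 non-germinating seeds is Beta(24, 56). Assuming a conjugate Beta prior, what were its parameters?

Beta is conjugate to the binomial likelihood: posterior = Beta(α+s, β+f).
Subtract the data counts: 24−21=3, 56−39=17.

Beta(3, 17)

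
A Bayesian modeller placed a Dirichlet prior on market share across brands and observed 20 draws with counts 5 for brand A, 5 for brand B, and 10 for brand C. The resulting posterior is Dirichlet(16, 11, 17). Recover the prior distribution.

Dirichlet(11, 6, 7)

For a Dirichlet(α) prior with multinomial counts c, the posterior is Dirichlet(α + c) componentwise.
Subtract each count from the matching posterior parameter: 16−5=11, 11−5=6, 17−10=7.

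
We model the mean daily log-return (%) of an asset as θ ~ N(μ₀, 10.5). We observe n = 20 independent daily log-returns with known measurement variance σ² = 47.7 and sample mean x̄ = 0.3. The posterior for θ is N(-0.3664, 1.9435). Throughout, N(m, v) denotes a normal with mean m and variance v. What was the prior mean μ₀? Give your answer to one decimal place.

The posterior mean is a precision-weighted average: μ_n = (τ₀μ₀ + τ_data·x̄)/(τ₀+τ_data), with τ₀=1/σ₀² and τ_data=n/σ².
Here τ₀ = 1/10.5 = 0.095238 and τ_data = 20/47.7 = 0.419287, so τ_n = 0.514525.
Rearranging for μ₀: μ₀ = (μ_n·τ_n − τ_data·x̄)/τ₀ = (-0.3664·0.514525 − 0.419287·0.3) / 0.095238 = -0.314308/0.095238 ≈ -3.3.

μ₀ = -3.3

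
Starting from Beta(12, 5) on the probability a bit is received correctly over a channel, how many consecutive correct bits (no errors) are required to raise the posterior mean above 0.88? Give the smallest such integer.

After k correct bits and 0 errors the posterior is Beta(12+k, 5), with mean (12+k)/(12+5+k).
Set (12+k)/(17+k) > 0.88 and solve: k > (0.88·17 − 12)/(1 − 0.88) = 24.667.
The smallest integer exceeding 24.667 is 25, and checking k=25: (37)/(42) = 0.8810 > 0.88.

k = 25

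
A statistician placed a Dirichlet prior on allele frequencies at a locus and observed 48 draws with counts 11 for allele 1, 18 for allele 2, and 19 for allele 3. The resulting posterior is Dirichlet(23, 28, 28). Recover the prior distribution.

For a Dirichlet(α) prior with multinomial counts c, the posterior is Dirichlet(α + c) componentwise.
Subtract each count from the matching posterior parameter: 23−11=12, 28−18=10, 28−19=9.

Dirichlet(12, 10, 9)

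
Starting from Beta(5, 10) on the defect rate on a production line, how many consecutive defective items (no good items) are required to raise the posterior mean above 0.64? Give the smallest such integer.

k = 13

After k defective items and 0 good items the posterior is Beta(5+k, 10), with mean (5+k)/(5+10+k).
Set (5+k)/(15+k) > 0.64 and solve: k > (0.64·15 − 5)/(1 − 0.64) = 12.778.
The smallest integer exceeding 12.778 is 13, and checking k=13: (18)/(28) = 0.6429 > 0.64.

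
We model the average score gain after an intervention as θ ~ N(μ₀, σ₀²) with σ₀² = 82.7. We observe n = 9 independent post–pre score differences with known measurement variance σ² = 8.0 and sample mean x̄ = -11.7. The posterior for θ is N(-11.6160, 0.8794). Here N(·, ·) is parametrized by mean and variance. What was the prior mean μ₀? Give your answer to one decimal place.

μ₀ = -3.8

With known observation variance, the Normal–Normal posterior has precision τ_n = τ₀ + n/σ² and mean μ_n = (τ₀μ₀ + (n/σ²)x̄)/τ_n.
Here τ₀ = 1/82.7 = 0.012092 and τ_data = 9/8.0 = 1.125000, so τ_n = 1.137092.
Rearranging for μ₀: μ₀ = (μ_n·τ_n − τ_data·x̄)/τ₀ = (-11.6160·1.137092 − 1.125000·-11.7) / 0.012092 = -0.045961/0.012092 ≈ -3.8.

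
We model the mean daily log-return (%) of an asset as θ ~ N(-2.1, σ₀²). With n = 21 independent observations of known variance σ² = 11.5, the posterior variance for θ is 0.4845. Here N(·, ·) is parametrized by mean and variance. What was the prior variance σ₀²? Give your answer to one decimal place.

For the Normal–Normal model with known σ², precisions add: τ_n = τ₀ + n/σ².
So 1/σ₀² = 1/0.4845 − 21/11.5 = 2.063983 − 1.826087 = 0.237896.
Hence σ₀² = 1/0.237896 ≈ 4.2.

σ₀² = 4.2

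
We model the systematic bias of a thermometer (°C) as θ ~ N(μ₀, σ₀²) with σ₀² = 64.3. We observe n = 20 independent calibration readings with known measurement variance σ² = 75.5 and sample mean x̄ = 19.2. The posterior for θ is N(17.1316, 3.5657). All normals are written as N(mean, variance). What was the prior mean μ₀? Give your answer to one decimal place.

The posterior mean is a precision-weighted average: μ_n = (τ₀μ₀ + τ_data·x̄)/(τ₀+τ_data), with τ₀=1/σ₀² and τ_data=n/σ².
Here τ₀ = 1/64.3 = 0.015552 and τ_data = 20/75.5 = 0.264901, so τ_n = 0.280453.
Rearranging for μ₀: μ₀ = (μ_n·τ_n − τ_data·x̄)/τ₀ = (17.1316·0.280453 − 0.264901·19.2) / 0.015552 = -0.281491/0.015552 ≈ -18.1.

μ₀ = -18.1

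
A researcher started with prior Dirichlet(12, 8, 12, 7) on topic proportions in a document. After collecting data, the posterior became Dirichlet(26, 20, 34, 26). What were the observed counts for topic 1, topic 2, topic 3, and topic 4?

counts (14, 12, 22, 19)

For a Dirichlet(α) prior with multinomial counts c, the posterior is Dirichlet(α + c) componentwise.
Counts are posterior − prior componentwise: 26−12=14, 20−8=12, 34−12=22, 26−7=19.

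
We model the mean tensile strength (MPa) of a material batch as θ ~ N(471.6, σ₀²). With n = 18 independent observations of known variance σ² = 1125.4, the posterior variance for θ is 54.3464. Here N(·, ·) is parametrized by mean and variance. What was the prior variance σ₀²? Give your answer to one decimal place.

For the Normal–Normal model with known σ², precisions add: τ_n = τ₀ + n/σ².
So 1/σ₀² = 1/54.3464 − 18/1125.4 = 0.018400 − 0.015994 = 0.002406.
Hence σ₀² = 1/0.002406 ≈ 415.6.

σ₀² = 415.6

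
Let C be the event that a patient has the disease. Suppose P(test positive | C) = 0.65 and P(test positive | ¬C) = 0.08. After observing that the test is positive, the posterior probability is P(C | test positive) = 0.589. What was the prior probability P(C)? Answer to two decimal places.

Bayes' rule in odds form gives O(C|E) = O(C)·[P(E|C)/P(E|¬C)], hence O(C) = O(C|E)/LR.
Posterior odds = 0.589/(1−0.589) = 1.4331. LR = 0.65/0.08 = 8.1250.
Prior odds = 1.4331/8.1250 = 0.1764, so P(C) = 0.1764/(1+0.1764) ≈ 0.15.

P(C) = 0.15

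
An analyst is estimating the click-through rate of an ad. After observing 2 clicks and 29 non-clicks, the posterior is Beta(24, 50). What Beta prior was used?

Beta(22, 21)

A Beta(α, β) prior with s successes and f failures in binomial data gives a Beta(α+s, β+f) posterior.
Subtract the data counts: 24−2=22, 50−29=21.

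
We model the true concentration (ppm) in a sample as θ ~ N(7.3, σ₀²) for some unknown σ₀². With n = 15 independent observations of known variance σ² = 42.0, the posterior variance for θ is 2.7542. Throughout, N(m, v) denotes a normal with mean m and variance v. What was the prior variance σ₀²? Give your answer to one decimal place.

Posterior precision equals prior precision plus data precision: 1/σ_n² = 1/σ₀² + n/σ².
So 1/σ₀² = 1/2.7542 − 15/42.0 = 0.363082 − 0.357143 = 0.005939.
Hence σ₀² = 1/0.005939 ≈ 168.4.

σ₀² = 168.4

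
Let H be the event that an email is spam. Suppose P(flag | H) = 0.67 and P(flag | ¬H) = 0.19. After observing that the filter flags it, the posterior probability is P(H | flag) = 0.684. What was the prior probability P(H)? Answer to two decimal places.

Bayes' rule in odds form gives O(H|E) = O(H)·[P(E|H)/P(E|¬H)], hence O(H) = O(H|E)/LR.
Posterior odds = 0.684/(1−0.684) = 2.1646. LR = 0.67/0.19 = 3.5263.
Prior odds = 2.1646/3.5263 = 0.6138, so P(H) = 0.6138/(1+0.6138) ≈ 0.38.

P(H) = 0.38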